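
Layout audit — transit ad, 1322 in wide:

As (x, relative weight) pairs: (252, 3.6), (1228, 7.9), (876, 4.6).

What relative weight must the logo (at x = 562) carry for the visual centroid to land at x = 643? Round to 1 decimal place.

Fixed elements: Σw = 3.6 + 7.9 + 4.6 = 16.1, Σw·x = 3.6·252 + 7.9·1228 + 4.6·876 = 14638.0.
Balance at x = 643 requires (14638.0 + w·562) / (16.1 + w) = 643.
Solving: w = (643·16.1 − 14638.0) / (562 − 643) = -4285.7 / -81 ≈ 52.91.

w ≈ 52.9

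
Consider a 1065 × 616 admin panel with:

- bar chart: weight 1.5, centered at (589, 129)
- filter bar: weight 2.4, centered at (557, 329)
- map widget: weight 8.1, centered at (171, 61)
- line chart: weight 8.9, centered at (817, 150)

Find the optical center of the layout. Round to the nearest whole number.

Σw = 1.5 + 2.4 + 8.1 + 8.9 = 20.9.
Σw·x = 1.5·589 + 2.4·557 + 8.1·171 + 8.9·817 = 10876.7, so x̄ = 10876.7/20.9 ≈ 520.42.
Σw·y = 1.5·129 + 2.4·329 + 8.1·61 + 8.9·150 = 2812.2, so ȳ = 2812.2/20.9 ≈ 134.56.

(520, 135)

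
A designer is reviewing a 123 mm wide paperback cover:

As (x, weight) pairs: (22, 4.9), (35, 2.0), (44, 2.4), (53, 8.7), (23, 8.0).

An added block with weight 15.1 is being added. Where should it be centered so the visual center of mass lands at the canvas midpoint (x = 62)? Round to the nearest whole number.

After adding the added block, total weight = 4.9 + 2.0 + 2.4 + 8.7 + 8.0 + 15.1 = 41.1.
x: target moment 41.1×62 = 2548.2; current 4.9·22 + 2.0·35 + 2.4·44 + 8.7·53 + 8.0·23 = 928.5; the added block supplies 1619.7, so x = 1619.7/15.1 ≈ 107.26.

x ≈ 107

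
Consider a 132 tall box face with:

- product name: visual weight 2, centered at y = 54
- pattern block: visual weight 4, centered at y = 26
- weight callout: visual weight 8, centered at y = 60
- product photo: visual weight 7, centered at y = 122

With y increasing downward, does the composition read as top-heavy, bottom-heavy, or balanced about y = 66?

Total weight = 2 + 4 + 8 + 7 = 21.
Σw·y = 2·54 + 4·26 + 8·60 + 7·122 = 1546, so ȳ = 1546/21 ≈ 73.62.
73.6 vs midline 66 → bottom-heavy.

bottom-heavy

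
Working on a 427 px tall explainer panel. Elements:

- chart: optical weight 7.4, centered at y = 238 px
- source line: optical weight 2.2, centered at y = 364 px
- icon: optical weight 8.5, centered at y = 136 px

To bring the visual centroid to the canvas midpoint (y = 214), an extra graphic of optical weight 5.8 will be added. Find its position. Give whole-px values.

y ≈ 241

New total weight: (7.4 + 2.2 + 8.5) + 5.8 = 23.9.
y: need Σw·y = 23.9·214 = 5114.6. Existing = 7.4·238 + 2.2·364 + 8.5·136 = 3718.0. Remainder 1396.6 / 5.8 ≈ 240.79.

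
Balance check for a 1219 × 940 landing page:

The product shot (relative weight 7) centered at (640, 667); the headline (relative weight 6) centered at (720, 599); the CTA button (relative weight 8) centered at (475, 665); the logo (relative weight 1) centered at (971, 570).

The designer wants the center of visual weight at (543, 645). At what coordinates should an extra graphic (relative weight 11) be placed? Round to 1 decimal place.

(395.3, 648.4)

After adding the extra graphic, total weight = 7 + 6 + 8 + 1 + 11 = 33.
x: need Σw·x = 33·543 = 17919. Existing = 7·640 + 6·720 + 8·475 + 1·971 = 13571. Remainder 4348 / 11 ≈ 395.27.
y: need Σw·y = 33·645 = 21285. Existing = 7·667 + 6·599 + 8·665 + 1·570 = 14153. Remainder 7132 / 11 ≈ 648.36.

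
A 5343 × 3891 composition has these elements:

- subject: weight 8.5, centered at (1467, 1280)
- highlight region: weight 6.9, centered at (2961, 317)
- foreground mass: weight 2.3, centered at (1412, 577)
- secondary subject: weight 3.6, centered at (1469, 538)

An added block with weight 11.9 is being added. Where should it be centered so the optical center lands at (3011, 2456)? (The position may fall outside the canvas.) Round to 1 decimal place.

(4918.4, 5479.7)

After adding the added block, total weight = 8.5 + 6.9 + 2.3 + 3.6 + 11.9 = 33.2.
x: target moment 33.2×3011 = 99965.2; current 8.5·1467 + 6.9·2961 + 2.3·1412 + 3.6·1469 = 41436.4; the added block supplies 58528.8, so x = 58528.8/11.9 ≈ 4918.39.
y: target moment 33.2×2456 = 81539.2; current 8.5·1280 + 6.9·317 + 2.3·577 + 3.6·538 = 16331.2; the added block supplies 65208.0, so y = 65208.0/11.9 ≈ 5479.66.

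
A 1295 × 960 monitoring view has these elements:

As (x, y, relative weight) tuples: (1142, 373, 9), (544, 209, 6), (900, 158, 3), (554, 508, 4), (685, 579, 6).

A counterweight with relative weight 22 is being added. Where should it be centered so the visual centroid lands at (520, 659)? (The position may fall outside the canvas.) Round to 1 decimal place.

(156.0, 1016.3)

After adding the counterweight, total weight = 9 + 6 + 3 + 4 + 6 + 22 = 50.
x: target moment 50×520 = 26000; current 9·1142 + 6·544 + 3·900 + 4·554 + 6·685 = 22568; the counterweight supplies 3432, so x = 3432/22 ≈ 156.00.
y: target moment 50×659 = 32950; current 9·373 + 6·209 + 3·158 + 4·508 + 6·579 = 10591; the counterweight supplies 22359, so y = 22359/22 ≈ 1016.32.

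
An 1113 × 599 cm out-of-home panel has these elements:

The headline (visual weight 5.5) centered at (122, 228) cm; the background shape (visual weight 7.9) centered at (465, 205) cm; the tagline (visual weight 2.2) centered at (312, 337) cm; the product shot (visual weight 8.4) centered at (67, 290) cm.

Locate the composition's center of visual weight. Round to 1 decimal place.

Σw = 5.5 + 7.9 + 2.2 + 8.4 = 24.0.
Σw·x = 5.5·122 + 7.9·465 + 2.2·312 + 8.4·67 = 5593.7, so x̄ = 5593.7/24.0 ≈ 233.07.
Σw·y = 5.5·228 + 7.9·205 + 2.2·337 + 8.4·290 = 6050.9, so ȳ = 6050.9/24.0 ≈ 252.12.

(233.1, 252.1)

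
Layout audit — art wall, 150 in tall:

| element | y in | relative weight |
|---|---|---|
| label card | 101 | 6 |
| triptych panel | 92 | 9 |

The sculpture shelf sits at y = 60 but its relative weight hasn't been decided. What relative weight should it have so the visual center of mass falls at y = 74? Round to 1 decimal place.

Fixed elements: Σw = 6 + 9 = 15, Σw·y = 6·101 + 9·92 = 1434.
Balance at y = 74 requires (1434 + w·60) / (15 + w) = 74.
Solving: w = (74·15 − 1434) / (60 − 74) = -324 / -14 ≈ 23.14.

w ≈ 23.1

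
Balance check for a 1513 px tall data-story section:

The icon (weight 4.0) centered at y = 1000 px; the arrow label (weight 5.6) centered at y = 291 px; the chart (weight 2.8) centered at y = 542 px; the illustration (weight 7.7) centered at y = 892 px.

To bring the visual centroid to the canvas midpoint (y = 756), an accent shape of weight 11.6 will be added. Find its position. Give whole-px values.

After adding the accent shape, total weight = 4.0 + 5.6 + 2.8 + 7.7 + 11.6 = 31.7.
y: need Σw·y = 31.7·756 = 23965.2. Existing = 4.0·1000 + 5.6·291 + 2.8·542 + 7.7·892 = 14015.6. Remainder 9949.6 / 11.6 ≈ 857.72.

y ≈ 858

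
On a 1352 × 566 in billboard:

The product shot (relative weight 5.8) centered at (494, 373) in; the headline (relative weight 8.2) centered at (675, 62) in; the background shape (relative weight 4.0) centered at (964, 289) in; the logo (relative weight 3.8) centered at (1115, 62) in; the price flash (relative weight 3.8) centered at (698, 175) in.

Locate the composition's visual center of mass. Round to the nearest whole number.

Total weight = 5.8 + 8.2 + 4.0 + 3.8 + 3.8 = 25.6.
Σw·x = 5.8·494 + 8.2·675 + 4.0·964 + 3.8·1115 + 3.8·698 = 19145.6, so x̄ = 19145.6/25.6 ≈ 747.88.
Σw·y = 5.8·373 + 8.2·62 + 4.0·289 + 3.8·62 + 3.8·175 = 4728.4, so ȳ = 4728.4/25.6 ≈ 184.70.

(748, 185)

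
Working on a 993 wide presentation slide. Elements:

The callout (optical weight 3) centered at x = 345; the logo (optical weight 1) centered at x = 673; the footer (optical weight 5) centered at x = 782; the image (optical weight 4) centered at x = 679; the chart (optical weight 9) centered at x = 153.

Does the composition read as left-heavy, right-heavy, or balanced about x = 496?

left-heavy

Total weight = 3 + 1 + 5 + 4 + 9 = 22.
x-moment: 3·345 + 1·673 + 5·782 + 4·679 + 9·153 = 9711; centroid 9711/22 ≈ 441.41.
441.4 lies left of the midline 496, so the layout is left-heavy.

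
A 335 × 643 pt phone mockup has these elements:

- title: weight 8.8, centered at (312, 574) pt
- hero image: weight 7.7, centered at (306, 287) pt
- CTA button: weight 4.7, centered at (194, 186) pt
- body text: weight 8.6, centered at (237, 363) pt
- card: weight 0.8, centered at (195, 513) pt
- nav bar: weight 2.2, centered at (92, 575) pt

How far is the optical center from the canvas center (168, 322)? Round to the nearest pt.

≈ 114 pt

Weights sum to 8.8 + 7.7 + 4.7 + 8.6 + 0.8 + 2.2 = 32.8.
Σw·x = 8410.2; x̄ = 8410.2/32.8 ≈ 256.41.
y: moment 12932.5 / weight 32.8 ≈ 394.28
Offset from (168, 322): Δx ≈ 88.41, Δy ≈ 72.28; distance = √(Δx² + Δy²) ≈ 114.20.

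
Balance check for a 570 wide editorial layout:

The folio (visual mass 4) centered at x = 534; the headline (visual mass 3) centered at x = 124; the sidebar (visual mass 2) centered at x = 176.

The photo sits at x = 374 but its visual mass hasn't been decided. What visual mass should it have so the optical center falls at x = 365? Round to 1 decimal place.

Known weights sum to 4 + 3 + 2 = 9; their moment is 4·534 + 3·124 + 2·176 = 2860.
Balance at x = 365 requires (2860 + w·374) / (9 + w) = 365.
So w = (365·9 − 2860)/(374 − 365) = 425/9 ≈ 47.22.

w ≈ 47.2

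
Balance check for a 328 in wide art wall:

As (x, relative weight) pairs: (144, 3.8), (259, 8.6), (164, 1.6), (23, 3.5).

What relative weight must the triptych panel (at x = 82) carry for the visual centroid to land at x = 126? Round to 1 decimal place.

Fixed elements: Σw = 3.8 + 8.6 + 1.6 + 3.5 = 17.5, Σw·x = 3.8·144 + 8.6·259 + 1.6·164 + 3.5·23 = 3117.5.
Set Σw·x/Σw = 126: (3117.5 + 82w) = 126·(17.5 + w).
Solving: w = (126·17.5 − 3117.5) / (82 − 126) = -912.5 / -44 ≈ 20.74.

w ≈ 20.7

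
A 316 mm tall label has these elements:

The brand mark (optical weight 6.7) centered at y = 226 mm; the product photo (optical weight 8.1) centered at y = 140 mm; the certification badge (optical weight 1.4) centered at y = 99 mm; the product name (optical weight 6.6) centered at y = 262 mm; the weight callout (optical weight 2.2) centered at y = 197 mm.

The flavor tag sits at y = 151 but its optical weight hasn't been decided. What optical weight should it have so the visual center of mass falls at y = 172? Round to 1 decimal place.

Fixed elements: Σw = 6.7 + 8.1 + 1.4 + 6.6 + 2.2 = 25.0, Σw·y = 6.7·226 + 8.1·140 + 1.4·99 + 6.6·262 + 2.2·197 = 4949.4.
Balance at y = 172 requires (4949.4 + w·151) / (25.0 + w) = 172.
Rearranging, w·(151 − 172) = 172·25.0 − 4949.4 = -649.4, so w ≈ -649.4/-21 = 30.92.

w ≈ 30.9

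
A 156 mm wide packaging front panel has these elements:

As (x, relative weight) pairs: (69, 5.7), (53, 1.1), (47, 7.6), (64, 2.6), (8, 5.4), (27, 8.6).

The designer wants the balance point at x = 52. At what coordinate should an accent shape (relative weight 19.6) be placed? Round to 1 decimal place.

x ≈ 70.4

New total weight: (5.7 + 1.1 + 7.6 + 2.6 + 5.4 + 8.6) + 19.6 = 50.6.
x: target moment 50.6×52 = 2631.2; current 5.7·69 + 1.1·53 + 7.6·47 + 2.6·64 + 5.4·8 + 8.6·27 = 1250.6; the accent shape supplies 1380.6, so x = 1380.6/19.6 ≈ 70.44.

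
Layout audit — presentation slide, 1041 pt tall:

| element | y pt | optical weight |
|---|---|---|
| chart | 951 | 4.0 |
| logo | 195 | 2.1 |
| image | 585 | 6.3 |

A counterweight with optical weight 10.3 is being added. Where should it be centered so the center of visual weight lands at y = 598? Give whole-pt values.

With the counterweight, Σw becomes 4.0 + 2.1 + 6.3 + 10.3 = 22.7.
Along y: (7899.0 + 10.3·y) / 22.7 = 598 (existing moment 4.0·951 + 2.1·195 + 6.3·585 = 7899.0) ⇒ y = (13574.6 − 7899.0) / 10.3 ≈ 551.03.

y ≈ 551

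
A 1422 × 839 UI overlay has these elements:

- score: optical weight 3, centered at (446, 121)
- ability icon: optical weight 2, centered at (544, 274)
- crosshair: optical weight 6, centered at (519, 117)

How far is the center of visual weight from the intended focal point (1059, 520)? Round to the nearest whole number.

Weights sum to 3 + 2 + 6 = 11.
x: (3·446 + 2·544 + 6·519) / 11 = 5540 / 11 ≈ 503.64
y: (3·121 + 2·274 + 6·117) / 11 = 1613 / 11 ≈ 146.64
Offset from (1059, 520): Δx ≈ -555.36, Δy ≈ -373.36; distance = √(Δx² + Δy²) ≈ 669.20.

≈ 669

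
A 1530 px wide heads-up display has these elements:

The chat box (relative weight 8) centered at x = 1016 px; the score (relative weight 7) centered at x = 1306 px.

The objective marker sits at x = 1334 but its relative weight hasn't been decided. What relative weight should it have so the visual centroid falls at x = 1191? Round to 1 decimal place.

Fixed elements: Σw = 8 + 7 = 15, Σw·x = 8·1016 + 7·1306 = 17270.
Balance at x = 1191 requires (17270 + w·1334) / (15 + w) = 1191.
So w = (1191·15 − 17270)/(1334 − 1191) = 595/143 ≈ 4.16.

w ≈ 4.2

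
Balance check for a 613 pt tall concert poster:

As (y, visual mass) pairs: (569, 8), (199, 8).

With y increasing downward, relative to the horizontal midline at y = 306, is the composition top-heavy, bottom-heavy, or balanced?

bottom-heavy

Total weight = 8 + 8 = 16.
y: (8·569 + 8·199) / 16 = 6144 / 16 ≈ 384.00
Since 384.0 is below (larger y than) 306, the composition reads bottom-heavy.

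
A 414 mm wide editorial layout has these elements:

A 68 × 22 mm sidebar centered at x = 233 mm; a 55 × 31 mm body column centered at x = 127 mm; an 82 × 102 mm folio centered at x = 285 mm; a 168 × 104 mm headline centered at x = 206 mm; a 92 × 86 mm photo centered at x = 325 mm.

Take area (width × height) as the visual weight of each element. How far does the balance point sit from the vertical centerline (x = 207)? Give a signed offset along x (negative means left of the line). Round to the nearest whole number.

Areas → weights: sidebar 68·22 = 1496, body column 55·31 = 1705, folio 82·102 = 8364, headline 168·104 = 17472, photo 92·86 = 7912; Σw = 36949.
x: (1496·233 + 1705·127 + 8364·285 + 17472·206 + 7912·325) / 36949 = 9119475 / 36949 ≈ 246.81
Against x = 207, that's 246.81 − 207 = 39.81.

≈ 40 mm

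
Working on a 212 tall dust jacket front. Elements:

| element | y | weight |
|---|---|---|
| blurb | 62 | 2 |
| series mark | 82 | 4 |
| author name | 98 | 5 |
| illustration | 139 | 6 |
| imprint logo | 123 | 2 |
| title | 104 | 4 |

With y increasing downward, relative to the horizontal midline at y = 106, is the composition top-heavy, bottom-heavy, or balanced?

balanced

Total weight = 2 + 4 + 5 + 6 + 2 + 4 = 23.
Σw·y = 2·62 + 4·82 + 5·98 + 6·139 + 2·123 + 4·104 = 2438, so ȳ = 2438/23 ≈ 106.00.
The centroid 106.00 matches the midline at 106, so the layout is balanced.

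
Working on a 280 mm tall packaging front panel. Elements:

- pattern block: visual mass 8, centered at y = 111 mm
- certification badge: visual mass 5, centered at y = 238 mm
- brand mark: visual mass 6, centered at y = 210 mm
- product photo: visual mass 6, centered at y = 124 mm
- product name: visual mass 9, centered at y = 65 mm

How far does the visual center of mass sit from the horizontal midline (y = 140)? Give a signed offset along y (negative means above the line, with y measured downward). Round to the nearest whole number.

≈ -3 mm

Σw = 8 + 5 + 6 + 6 + 9 = 34.
y-moment: 8·111 + 5·238 + 6·210 + 6·124 + 9·65 = 4667; centroid 4667/34 ≈ 137.26.
Offset from y = 140: 137.26 − 140 ≈ -2.74.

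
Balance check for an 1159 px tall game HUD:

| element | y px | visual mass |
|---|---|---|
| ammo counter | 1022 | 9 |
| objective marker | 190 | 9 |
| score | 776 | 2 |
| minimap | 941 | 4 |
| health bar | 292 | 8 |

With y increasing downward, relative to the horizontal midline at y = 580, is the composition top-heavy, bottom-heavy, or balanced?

Σw = 9 + 9 + 2 + 4 + 8 = 32.
Σw·y = 9·1022 + 9·190 + 2·776 + 4·941 + 8·292 = 18560, so ȳ = 18560/32 ≈ 580.00.
580.00 = 580 exactly: balanced.

balanced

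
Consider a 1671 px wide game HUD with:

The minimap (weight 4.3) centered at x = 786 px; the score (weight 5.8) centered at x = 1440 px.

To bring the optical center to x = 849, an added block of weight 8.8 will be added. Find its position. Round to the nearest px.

x ≈ 490

After adding the added block, total weight = 4.3 + 5.8 + 8.8 = 18.9.
Along x: (11731.8 + 8.8·x) / 18.9 = 849 (existing moment 4.3·786 + 5.8·1440 = 11731.8) ⇒ x = (16046.1 − 11731.8) / 8.8 ≈ 490.26.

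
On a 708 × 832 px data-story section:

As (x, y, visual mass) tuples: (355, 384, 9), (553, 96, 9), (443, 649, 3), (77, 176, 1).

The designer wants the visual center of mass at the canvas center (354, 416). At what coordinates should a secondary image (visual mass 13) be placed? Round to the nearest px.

(216, 624)

New total weight: (9 + 9 + 3 + 1) + 13 = 35.
Along x: (9578 + 13·x) / 35 = 354 (existing moment 9·355 + 9·553 + 3·443 + 1·77 = 9578) ⇒ x = (12390 − 9578) / 13 ≈ 216.31.
Along y: (6443 + 13·y) / 35 = 416 (existing moment 9·384 + 9·96 + 3·649 + 1·176 = 6443) ⇒ y = (14560 − 6443) / 13 ≈ 624.38.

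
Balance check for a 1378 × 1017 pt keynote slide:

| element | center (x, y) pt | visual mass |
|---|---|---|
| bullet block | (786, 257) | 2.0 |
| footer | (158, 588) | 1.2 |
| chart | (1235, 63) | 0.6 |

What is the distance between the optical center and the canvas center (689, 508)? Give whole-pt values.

≈ 180 pt

Σw = 2.0 + 1.2 + 0.6 = 3.8.
x-moment: 2.0·786 + 1.2·158 + 0.6·1235 = 2502.6; centroid 2502.6/3.8 ≈ 658.58.
y-moment: 2.0·257 + 1.2·588 + 0.6·63 = 1257.4; centroid 1257.4/3.8 ≈ 330.89.
From (689, 508): dx = -30.42, dy = -177.11, so the distance is √(dx²+dy²) ≈ 179.70.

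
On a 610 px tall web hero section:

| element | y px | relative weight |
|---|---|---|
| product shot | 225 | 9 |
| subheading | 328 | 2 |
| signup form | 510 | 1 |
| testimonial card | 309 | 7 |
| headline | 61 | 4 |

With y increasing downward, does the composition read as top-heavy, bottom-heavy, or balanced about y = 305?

Weights sum to 9 + 2 + 1 + 7 + 4 = 23.
Σw·y = 9·225 + 2·328 + 1·510 + 7·309 + 4·61 = 5598, so ȳ = 5598/23 ≈ 243.39.
Since 243.4 is above (smaller y than) 305, the composition reads top-heavy.

top-heavy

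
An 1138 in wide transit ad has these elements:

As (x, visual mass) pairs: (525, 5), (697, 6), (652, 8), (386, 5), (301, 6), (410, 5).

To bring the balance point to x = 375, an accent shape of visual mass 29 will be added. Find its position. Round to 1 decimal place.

x ≈ 213.5

With the accent shape, Σw becomes 5 + 6 + 8 + 5 + 6 + 5 + 29 = 64.
x: need Σw·x = 64·375 = 24000. Existing = 5·525 + 6·697 + 8·652 + 5·386 + 6·301 + 5·410 = 17809. Remainder 6191 / 29 ≈ 213.48.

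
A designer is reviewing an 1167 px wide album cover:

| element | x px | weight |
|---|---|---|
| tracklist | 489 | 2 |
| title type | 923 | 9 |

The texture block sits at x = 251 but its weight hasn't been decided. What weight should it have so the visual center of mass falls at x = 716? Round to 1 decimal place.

Known weights sum to 2 + 9 = 11; their moment is 2·489 + 9·923 = 9285.
Set Σw·x/Σw = 716: (9285 + 251w) = 716·(11 + w).
Solving: w = (716·11 − 9285) / (251 − 716) = -1409 / -465 ≈ 3.03.

w ≈ 3.0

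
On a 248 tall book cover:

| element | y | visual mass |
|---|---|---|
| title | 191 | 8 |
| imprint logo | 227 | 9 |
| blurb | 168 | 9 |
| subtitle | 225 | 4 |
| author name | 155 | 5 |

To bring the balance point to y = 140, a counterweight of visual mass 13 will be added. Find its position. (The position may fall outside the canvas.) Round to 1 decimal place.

y ≈ -2.9

New total weight: (8 + 9 + 9 + 4 + 5) + 13 = 48.
y: need Σw·y = 48·140 = 6720. Existing = 8·191 + 9·227 + 9·168 + 4·225 + 5·155 = 6758. Remainder -38 / 13 ≈ -2.92.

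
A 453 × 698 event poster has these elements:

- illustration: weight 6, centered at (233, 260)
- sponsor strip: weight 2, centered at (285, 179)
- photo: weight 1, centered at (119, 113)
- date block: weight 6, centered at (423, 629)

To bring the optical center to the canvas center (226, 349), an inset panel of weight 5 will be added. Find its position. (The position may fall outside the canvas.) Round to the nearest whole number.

With the inset panel, Σw becomes 6 + 2 + 1 + 6 + 5 = 20.
Along x: (4625 + 5·x) / 20 = 226 (existing moment 6·233 + 2·285 + 1·119 + 6·423 = 4625) ⇒ x = (4520 − 4625) / 5 ≈ -21.00.
Along y: (5805 + 5·y) / 20 = 349 (existing moment 6·260 + 2·179 + 1·113 + 6·629 = 5805) ⇒ y = (6980 − 5805) / 5 ≈ 235.00.

(-21, 235)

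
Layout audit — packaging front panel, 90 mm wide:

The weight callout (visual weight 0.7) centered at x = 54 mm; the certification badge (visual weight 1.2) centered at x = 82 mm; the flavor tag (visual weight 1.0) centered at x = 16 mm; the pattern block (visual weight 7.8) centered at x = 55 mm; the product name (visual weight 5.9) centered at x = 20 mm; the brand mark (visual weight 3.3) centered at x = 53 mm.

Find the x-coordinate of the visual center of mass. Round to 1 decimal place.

x ≈ 43.9

Weights sum to 0.7 + 1.2 + 1.0 + 7.8 + 5.9 + 3.3 = 19.9.
Σw·x = 0.7·54 + 1.2·82 + 1.0·16 + 7.8·55 + 5.9·20 + 3.3·53 = 874.1, so x̄ = 874.1/19.9 ≈ 43.92.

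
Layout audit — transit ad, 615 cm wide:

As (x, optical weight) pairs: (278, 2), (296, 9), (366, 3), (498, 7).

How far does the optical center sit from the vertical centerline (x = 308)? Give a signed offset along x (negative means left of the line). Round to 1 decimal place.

≈ 63.6 cm

Weights sum to 2 + 9 + 3 + 7 = 21.
x-moment: 2·278 + 9·296 + 3·366 + 7·498 = 7804; centroid 7804/21 ≈ 371.62.
Offset from x = 308: 371.62 − 308 ≈ 63.62.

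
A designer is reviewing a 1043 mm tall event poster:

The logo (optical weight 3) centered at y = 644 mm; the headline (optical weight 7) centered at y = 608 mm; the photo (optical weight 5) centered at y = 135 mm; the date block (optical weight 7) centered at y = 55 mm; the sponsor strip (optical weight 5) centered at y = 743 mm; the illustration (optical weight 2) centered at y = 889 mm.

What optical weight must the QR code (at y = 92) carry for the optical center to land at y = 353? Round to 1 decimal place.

Existing Σw = 29 (3 + 7 + 5 + 7 + 5 + 2); existing moment 3·644 + 7·608 + 5·135 + 7·55 + 5·743 + 2·889 = 12741.
Set Σw·y/Σw = 353: (12741 + 92w) = 353·(29 + w).
Rearranging, w·(92 − 353) = 353·29 − 12741 = -2504, so w ≈ -2504/-261 = 9.59.

w ≈ 9.6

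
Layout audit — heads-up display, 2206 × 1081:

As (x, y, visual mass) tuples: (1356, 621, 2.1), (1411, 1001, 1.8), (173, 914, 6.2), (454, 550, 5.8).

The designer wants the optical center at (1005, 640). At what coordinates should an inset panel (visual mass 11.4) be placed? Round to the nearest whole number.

(1609, 483)

New total weight: (2.1 + 1.8 + 6.2 + 5.8) + 11.4 = 27.3.
x: need Σw·x = 27.3·1005 = 27436.5. Existing = 2.1·1356 + 1.8·1411 + 6.2·173 + 5.8·454 = 9093.2. Remainder 18343.3 / 11.4 ≈ 1609.06.
y: need Σw·y = 27.3·640 = 17472.0. Existing = 2.1·621 + 1.8·1001 + 6.2·914 + 5.8·550 = 11962.7. Remainder 5509.3 / 11.4 ≈ 483.27.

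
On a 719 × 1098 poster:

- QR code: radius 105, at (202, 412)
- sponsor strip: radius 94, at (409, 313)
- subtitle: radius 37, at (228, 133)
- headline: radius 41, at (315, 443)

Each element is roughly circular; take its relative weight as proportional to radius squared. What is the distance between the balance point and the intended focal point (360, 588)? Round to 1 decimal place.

≈ 238.6

Weights ∝ r²: QR code 105² = 11025, sponsor strip 94² = 8836, subtitle 37² = 1369, headline 41² = 1681; Σw = 22911.
Σw·x = 11025·202 + 8836·409 + 1369·228 + 1681·315 = 6682621, so x̄ = 6682621/22911 ≈ 291.68.
Σw·y = 11025·412 + 8836·313 + 1369·133 + 1681·443 = 8234728, so ȳ = 8234728/22911 ≈ 359.42.
From (360, 588): dx = -68.32, dy = -228.58, so the distance is √(dx²+dy²) ≈ 238.57.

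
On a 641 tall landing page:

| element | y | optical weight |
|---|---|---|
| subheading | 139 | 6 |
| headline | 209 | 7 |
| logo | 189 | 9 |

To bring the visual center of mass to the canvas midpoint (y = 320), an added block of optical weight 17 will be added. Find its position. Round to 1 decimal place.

With the added block, Σw becomes 6 + 7 + 9 + 17 = 39.
y: target moment 39×320 = 12480; current 6·139 + 7·209 + 9·189 = 3998; the added block supplies 8482, so y = 8482/17 ≈ 498.94.

y ≈ 498.9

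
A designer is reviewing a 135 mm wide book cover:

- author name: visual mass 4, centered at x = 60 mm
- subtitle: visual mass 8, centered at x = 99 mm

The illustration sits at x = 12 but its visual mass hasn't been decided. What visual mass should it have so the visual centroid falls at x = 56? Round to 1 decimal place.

w ≈ 8.2

Known weights sum to 4 + 8 = 12; their moment is 4·60 + 8·99 = 1032.
Balance at x = 56 requires (1032 + w·12) / (12 + w) = 56.
Solving: w = (56·12 − 1032) / (12 − 56) = -360 / -44 ≈ 8.18.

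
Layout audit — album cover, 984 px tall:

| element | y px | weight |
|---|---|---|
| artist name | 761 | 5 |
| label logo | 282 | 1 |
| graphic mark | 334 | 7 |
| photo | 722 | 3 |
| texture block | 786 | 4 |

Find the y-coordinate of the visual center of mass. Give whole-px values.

y ≈ 587

Total weight = 5 + 1 + 7 + 3 + 4 = 20.
y-moment: 5·761 + 1·282 + 7·334 + 3·722 + 4·786 = 11735; centroid 11735/20 ≈ 586.75.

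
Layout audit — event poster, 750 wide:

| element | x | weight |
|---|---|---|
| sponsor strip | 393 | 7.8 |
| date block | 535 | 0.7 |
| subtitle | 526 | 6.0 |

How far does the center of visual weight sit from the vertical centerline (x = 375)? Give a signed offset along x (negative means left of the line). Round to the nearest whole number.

Weights sum to 7.8 + 0.7 + 6.0 = 14.5.
x-moment: 7.8·393 + 0.7·535 + 6.0·526 = 6595.9; centroid 6595.9/14.5 ≈ 454.89.
Difference: 454.89 − 375 ≈ 79.89.

≈ 80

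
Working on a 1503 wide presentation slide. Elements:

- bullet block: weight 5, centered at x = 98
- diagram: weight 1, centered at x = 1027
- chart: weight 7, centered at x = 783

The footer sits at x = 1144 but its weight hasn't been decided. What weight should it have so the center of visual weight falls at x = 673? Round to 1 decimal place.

w ≈ 3.7

Existing Σw = 13 (5 + 1 + 7); existing moment 5·98 + 1·1027 + 7·783 = 6998.
For the centroid to hit 673: (6998 + w·1144) / (13 + w) = 673.
So w = (673·13 − 6998)/(1144 − 673) = 1751/471 ≈ 3.72.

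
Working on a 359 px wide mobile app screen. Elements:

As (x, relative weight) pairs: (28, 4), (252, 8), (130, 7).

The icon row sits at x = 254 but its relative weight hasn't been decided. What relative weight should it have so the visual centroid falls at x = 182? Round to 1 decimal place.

Fixed elements: Σw = 4 + 8 + 7 = 19, Σw·x = 4·28 + 8·252 + 7·130 = 3038.
Set Σw·x/Σw = 182: (3038 + 254w) = 182·(19 + w).
So w = (182·19 − 3038)/(254 − 182) = 420/72 ≈ 5.83.

w ≈ 5.8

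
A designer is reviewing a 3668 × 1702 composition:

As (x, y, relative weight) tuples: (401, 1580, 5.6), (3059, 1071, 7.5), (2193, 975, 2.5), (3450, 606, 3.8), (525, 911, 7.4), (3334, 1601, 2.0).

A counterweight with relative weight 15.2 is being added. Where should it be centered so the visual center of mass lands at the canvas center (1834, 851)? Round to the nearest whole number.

(1734, 387)

New total weight: (5.6 + 7.5 + 2.5 + 3.8 + 7.4 + 2.0) + 15.2 = 44.0.
x: need Σw·x = 44.0·1834 = 80696.0. Existing = 5.6·401 + 7.5·3059 + 2.5·2193 + 3.8·3450 + 7.4·525 + 2.0·3334 = 54333.6. Remainder 26362.4 / 15.2 ≈ 1734.37.
y: need Σw·y = 44.0·851 = 37444.0. Existing = 5.6·1580 + 7.5·1071 + 2.5·975 + 3.8·606 + 7.4·911 + 2.0·1601 = 31564.2. Remainder 5879.8 / 15.2 ≈ 386.83.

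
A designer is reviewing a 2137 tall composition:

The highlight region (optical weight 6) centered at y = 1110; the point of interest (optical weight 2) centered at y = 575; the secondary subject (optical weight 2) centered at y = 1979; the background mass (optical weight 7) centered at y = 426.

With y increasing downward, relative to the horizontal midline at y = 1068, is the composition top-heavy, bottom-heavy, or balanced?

top-heavy

Σw = 6 + 2 + 2 + 7 = 17.
y-moment: 6·1110 + 2·575 + 2·1979 + 7·426 = 14750; centroid 14750/17 ≈ 867.65.
867.6 lies above (smaller y than) the midline 1068, so the layout is top-heavy.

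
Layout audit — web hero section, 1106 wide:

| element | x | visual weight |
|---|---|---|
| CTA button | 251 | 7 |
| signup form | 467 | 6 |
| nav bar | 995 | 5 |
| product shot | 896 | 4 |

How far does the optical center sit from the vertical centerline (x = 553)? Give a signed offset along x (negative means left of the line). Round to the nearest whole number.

Σw = 7 + 6 + 5 + 4 = 22.
Σw·x = 7·251 + 6·467 + 5·995 + 4·896 = 13118, so x̄ = 13118/22 ≈ 596.27.
Against x = 553, that's 596.27 − 553 = 43.27.

≈ 43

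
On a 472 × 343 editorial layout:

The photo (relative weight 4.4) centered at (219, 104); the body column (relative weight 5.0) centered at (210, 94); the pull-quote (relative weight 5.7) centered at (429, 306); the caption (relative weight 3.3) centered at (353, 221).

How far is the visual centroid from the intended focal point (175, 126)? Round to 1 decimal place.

≈ 143.3

Σw = 4.4 + 5.0 + 5.7 + 3.3 = 18.4.
x-moment: 4.4·219 + 5.0·210 + 5.7·429 + 3.3·353 = 5623.8; centroid 5623.8/18.4 ≈ 305.64.
y-moment: 4.4·104 + 5.0·94 + 5.7·306 + 3.3·221 = 3401.1; centroid 3401.1/18.4 ≈ 184.84.
From (175, 126): dx = 130.64, dy = 58.84, so the distance is √(dx²+dy²) ≈ 143.28.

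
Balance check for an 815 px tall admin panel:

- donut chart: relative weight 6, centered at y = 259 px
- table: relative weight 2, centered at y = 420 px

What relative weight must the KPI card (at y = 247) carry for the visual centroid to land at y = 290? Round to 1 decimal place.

w ≈ 1.7

Existing Σw = 8 (6 + 2); existing moment 6·259 + 2·420 = 2394.
For the centroid to hit 290: (2394 + w·247) / (8 + w) = 290.
So w = (290·8 − 2394)/(247 − 290) = -74/-43 ≈ 1.72.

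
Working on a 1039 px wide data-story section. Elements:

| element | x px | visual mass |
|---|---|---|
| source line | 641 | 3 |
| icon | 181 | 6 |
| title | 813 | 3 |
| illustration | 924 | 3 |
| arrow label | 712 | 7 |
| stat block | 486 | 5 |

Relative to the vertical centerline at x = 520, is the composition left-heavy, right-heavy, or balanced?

right-heavy

Total weight = 3 + 6 + 3 + 3 + 7 + 5 = 27.
x-moment: 3·641 + 6·181 + 3·813 + 3·924 + 7·712 + 5·486 = 15634; centroid 15634/27 ≈ 579.04.
579.0 vs midline 520 → right-heavy.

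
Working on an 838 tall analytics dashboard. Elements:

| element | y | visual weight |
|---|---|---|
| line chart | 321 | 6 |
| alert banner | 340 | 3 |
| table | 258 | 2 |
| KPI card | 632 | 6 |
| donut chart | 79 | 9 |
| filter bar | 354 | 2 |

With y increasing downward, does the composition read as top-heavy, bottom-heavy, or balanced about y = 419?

top-heavy

Σw = 6 + 3 + 2 + 6 + 9 + 2 = 28.
y: (6·321 + 3·340 + 2·258 + 6·632 + 9·79 + 2·354) / 28 = 8673 / 28 ≈ 309.75
309.8 lies above (smaller y than) the midline 419, so the layout is top-heavy.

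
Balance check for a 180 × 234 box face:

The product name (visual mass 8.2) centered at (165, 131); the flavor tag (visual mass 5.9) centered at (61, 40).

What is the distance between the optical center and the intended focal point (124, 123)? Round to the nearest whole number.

Σw = 8.2 + 5.9 = 14.1.
x-moment: 8.2·165 + 5.9·61 = 1712.9; centroid 1712.9/14.1 ≈ 121.48.
y-moment: 8.2·131 + 5.9·40 = 1310.2; centroid 1310.2/14.1 ≈ 92.92.
From (124, 123): dx = -2.52, dy = -30.08, so the distance is √(dx²+dy²) ≈ 30.18.

≈ 30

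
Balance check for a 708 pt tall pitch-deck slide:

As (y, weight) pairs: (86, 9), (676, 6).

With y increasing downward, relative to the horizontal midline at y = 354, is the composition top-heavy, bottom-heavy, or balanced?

Weights sum to 9 + 6 = 15.
Σw·y = 9·86 + 6·676 = 4830, so ȳ = 4830/15 ≈ 322.00.
322.0 lies above (smaller y than) the midline 354, so the layout is top-heavy.

top-heavy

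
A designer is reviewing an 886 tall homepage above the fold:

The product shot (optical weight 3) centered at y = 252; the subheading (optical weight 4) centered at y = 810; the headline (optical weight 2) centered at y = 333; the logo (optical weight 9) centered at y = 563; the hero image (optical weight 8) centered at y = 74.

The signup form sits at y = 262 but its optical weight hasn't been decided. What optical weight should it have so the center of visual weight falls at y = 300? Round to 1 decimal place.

Known weights sum to 3 + 4 + 2 + 9 + 8 = 26; their moment is 3·252 + 4·810 + 2·333 + 9·563 + 8·74 = 10321.
Balance at y = 300 requires (10321 + w·262) / (26 + w) = 300.
Solving: w = (300·26 − 10321) / (262 − 300) = -2521 / -38 ≈ 66.34.

w ≈ 66.3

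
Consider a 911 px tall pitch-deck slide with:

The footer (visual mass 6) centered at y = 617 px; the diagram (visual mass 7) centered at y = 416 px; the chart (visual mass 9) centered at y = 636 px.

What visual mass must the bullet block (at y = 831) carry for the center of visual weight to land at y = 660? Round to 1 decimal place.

w ≈ 12.8

Known weights sum to 6 + 7 + 9 = 22; their moment is 6·617 + 7·416 + 9·636 = 12338.
For the centroid to hit 660: (12338 + w·831) / (22 + w) = 660.
Rearranging, w·(831 − 660) = 660·22 − 12338 = 2182, so w ≈ 2182/171 = 12.76.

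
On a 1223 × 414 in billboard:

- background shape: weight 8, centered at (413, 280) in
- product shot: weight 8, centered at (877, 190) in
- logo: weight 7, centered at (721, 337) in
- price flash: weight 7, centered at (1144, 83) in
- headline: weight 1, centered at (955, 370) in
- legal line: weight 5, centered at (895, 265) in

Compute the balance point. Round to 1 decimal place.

Weights sum to 8 + 8 + 7 + 7 + 1 + 5 = 36.
x: (8·413 + 8·877 + 7·721 + 7·1144 + 1·955 + 5·895) / 36 = 28805 / 36 ≈ 800.14
y: (8·280 + 8·190 + 7·337 + 7·83 + 1·370 + 5·265) / 36 = 8395 / 36 ≈ 233.19

(800.1, 233.2)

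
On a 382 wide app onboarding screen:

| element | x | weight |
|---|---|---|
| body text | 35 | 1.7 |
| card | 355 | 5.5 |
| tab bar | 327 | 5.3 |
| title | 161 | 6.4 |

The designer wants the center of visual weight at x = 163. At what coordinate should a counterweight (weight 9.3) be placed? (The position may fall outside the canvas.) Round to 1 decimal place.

x ≈ -19.2

After adding the counterweight, total weight = 1.7 + 5.5 + 5.3 + 6.4 + 9.3 = 28.2.
x: need Σw·x = 28.2·163 = 4596.6. Existing = 1.7·35 + 5.5·355 + 5.3·327 + 6.4·161 = 4775.5. Remainder -178.9 / 9.3 ≈ -19.24.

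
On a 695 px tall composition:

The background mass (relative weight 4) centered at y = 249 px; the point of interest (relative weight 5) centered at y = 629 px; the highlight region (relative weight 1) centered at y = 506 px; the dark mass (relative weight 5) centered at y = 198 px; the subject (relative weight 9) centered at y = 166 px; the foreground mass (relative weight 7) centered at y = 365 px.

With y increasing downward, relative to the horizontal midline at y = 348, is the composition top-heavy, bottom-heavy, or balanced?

top-heavy

Total weight = 4 + 5 + 1 + 5 + 9 + 7 = 31.
Σw·y = 4·249 + 5·629 + 1·506 + 5·198 + 9·166 + 7·365 = 9686, so ȳ = 9686/31 ≈ 312.45.
312.5 vs midline 348 → top-heavy.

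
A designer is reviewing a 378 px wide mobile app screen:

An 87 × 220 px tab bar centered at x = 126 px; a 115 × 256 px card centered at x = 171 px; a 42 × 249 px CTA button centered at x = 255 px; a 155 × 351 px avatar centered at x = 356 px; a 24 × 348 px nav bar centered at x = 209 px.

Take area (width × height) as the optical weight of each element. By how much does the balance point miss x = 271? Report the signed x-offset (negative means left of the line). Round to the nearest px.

≈ -15 px

Taking area as weight: tab bar 87·220 = 19140, card 115·256 = 29440, CTA button 42·249 = 10458, avatar 155·351 = 54405, nav bar 24·348 = 8352. Sum 121795.
Σw·x = 19140·126 + 29440·171 + 10458·255 + 54405·356 + 8352·209 = 31226418, so x̄ = 31226418/121795 ≈ 256.39.
Against x = 271, that's 256.39 − 271 = -14.61.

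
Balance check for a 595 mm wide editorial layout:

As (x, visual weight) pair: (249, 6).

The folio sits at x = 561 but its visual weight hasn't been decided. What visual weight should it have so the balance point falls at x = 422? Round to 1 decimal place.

Known: weight 6 with moment 6·249 = 1494.
Set Σw·x/Σw = 422: (1494 + 561w) = 422·(6 + w).
Rearranging, w·(561 − 422) = 422·6 − 1494 = 1038, so w ≈ 1038/139 = 7.47.

w ≈ 7.5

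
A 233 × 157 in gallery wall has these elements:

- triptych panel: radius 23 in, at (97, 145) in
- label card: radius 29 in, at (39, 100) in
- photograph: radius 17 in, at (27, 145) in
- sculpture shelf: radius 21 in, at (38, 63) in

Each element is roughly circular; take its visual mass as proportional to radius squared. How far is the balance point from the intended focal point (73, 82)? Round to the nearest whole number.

≈ 35 in

r² weights: triptych panel 23² = 529, label card 29² = 841, photograph 17² = 289, sculpture shelf 21² = 441. Total = 2100.
Σw·x = 529·97 + 841·39 + 289·27 + 441·38 = 108673, so x̄ = 108673/2100 ≈ 51.75.
Σw·y = 529·145 + 841·100 + 289·145 + 441·63 = 230493, so ȳ = 230493/2100 ≈ 109.76.
Relative to (73, 82): Δ = (-21.25, 27.76); |Δ| = √(-21.25² + 27.76²) ≈ 34.96.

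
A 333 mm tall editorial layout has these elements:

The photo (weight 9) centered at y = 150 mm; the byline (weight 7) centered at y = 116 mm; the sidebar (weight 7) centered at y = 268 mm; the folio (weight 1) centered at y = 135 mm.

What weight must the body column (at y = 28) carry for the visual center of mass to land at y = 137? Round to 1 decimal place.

w ≈ 8.1

Fixed elements: Σw = 9 + 7 + 7 + 1 = 24, Σw·y = 9·150 + 7·116 + 7·268 + 1·135 = 4173.
Balance at y = 137 requires (4173 + w·28) / (24 + w) = 137.
Rearranging, w·(28 − 137) = 137·24 − 4173 = -885, so w ≈ -885/-109 = 8.12.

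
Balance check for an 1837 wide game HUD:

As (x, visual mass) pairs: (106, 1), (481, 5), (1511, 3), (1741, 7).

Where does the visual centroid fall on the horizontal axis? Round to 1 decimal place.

x ≈ 1201.9

Σw = 1 + 5 + 3 + 7 = 16.
Σw·x = 1·106 + 5·481 + 3·1511 + 7·1741 = 19231, so x̄ = 19231/16 ≈ 1201.94.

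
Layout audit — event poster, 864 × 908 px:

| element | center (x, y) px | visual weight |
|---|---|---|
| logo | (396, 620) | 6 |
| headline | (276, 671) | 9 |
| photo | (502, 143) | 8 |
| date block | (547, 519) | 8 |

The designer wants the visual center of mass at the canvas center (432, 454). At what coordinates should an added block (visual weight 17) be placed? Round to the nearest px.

(440, 396)

After adding the added block, total weight = 6 + 9 + 8 + 8 + 17 = 48.
Along x: (13252 + 17·x) / 48 = 432 (existing moment 6·396 + 9·276 + 8·502 + 8·547 = 13252) ⇒ x = (20736 − 13252) / 17 ≈ 440.24.
Along y: (15055 + 17·y) / 48 = 454 (existing moment 6·620 + 9·671 + 8·143 + 8·519 = 15055) ⇒ y = (21792 − 15055) / 17 ≈ 396.29.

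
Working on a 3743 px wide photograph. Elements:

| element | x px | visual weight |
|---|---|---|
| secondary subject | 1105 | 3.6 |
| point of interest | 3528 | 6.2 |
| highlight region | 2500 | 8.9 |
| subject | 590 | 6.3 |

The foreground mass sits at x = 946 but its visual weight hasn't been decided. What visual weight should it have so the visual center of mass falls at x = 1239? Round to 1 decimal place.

Existing Σw = 25.0 (3.6 + 6.2 + 8.9 + 6.3); existing moment 3.6·1105 + 6.2·3528 + 8.9·2500 + 6.3·590 = 51818.6.
Balance at x = 1239 requires (51818.6 + w·946) / (25.0 + w) = 1239.
So w = (1239·25.0 − 51818.6)/(946 − 1239) = -20843.6/-293 ≈ 71.14.

w ≈ 71.1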